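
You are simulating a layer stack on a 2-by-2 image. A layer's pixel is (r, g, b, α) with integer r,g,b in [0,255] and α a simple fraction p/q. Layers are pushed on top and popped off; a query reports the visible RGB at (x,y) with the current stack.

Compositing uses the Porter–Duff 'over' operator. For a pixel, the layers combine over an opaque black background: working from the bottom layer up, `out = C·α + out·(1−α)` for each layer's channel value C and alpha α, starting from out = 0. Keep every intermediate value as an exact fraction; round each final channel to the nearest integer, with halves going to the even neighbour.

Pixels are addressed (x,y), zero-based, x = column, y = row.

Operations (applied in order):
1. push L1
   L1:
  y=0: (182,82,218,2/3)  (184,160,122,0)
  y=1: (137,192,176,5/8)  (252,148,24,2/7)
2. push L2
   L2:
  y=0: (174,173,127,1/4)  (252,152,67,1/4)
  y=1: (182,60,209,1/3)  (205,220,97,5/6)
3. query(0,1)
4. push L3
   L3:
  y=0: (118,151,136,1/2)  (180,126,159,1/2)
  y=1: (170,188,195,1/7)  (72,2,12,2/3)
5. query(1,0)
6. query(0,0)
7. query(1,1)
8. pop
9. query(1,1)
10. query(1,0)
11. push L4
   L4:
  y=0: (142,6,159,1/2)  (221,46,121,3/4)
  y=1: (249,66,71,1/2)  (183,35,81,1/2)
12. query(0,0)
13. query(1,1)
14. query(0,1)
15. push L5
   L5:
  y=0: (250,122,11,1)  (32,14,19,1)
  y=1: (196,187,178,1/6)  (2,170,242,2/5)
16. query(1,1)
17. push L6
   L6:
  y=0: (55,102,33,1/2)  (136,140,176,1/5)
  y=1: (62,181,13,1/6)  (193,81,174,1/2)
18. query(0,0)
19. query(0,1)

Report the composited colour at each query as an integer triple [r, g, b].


at x=0,y=1 over L1,L2:
after L1 α=5/8: [685/8, 120, 110]
after L2 α=1/3: [471/4, 100, 143]
→ [118, 100, 143]

at x=1,y=0 over L1,L2,L3:
+L1 (α=0) → [0, 0, 0]
+L2 (α=1/4) → [63, 38, 67/4]
+L3 (α=1/2) → [243/2, 82, 703/8]
→ [122, 82, 88]

(0,0) stack=L1,L2,L3; from [0,0,0]:
L1 α=2/3: [364/3, 164/3, 436/3]
L2 α=1/4: [269/2, 337/4, 563/4]
L3 α=1/2: [505/4, 941/8, 1107/8]
rounded: [126, 118, 138]

at x=1,y=1 over L1,L2,L3:
+L1 (α=2/7) → [72, 296/7, 48/7]
+L2 (α=5/6) → [1097/6, 3998/21, 3443/42]
+L3 (α=2/3) → [1961/18, 4082/63, 4451/126]
= [109, 65, 35]

at x=1,y=1 over L1,L2:
L1 α=2/7: [72, 296/7, 48/7]
L2 α=5/6: [1097/6, 3998/21, 3443/42]
= [183, 190, 82]

at x=1,y=0 over L1,L2:
L1 α=0: [0, 0, 0]
L2 α=1/4: [63, 38, 67/4]
→ [63, 38, 17]

query (0,0) [L1,L2,L4] — begin 0,0,0
L1 α=2/3: [364/3, 164/3, 436/3]
L2 α=1/4: [269/2, 337/4, 563/4]
L4 α=1/2: [553/4, 361/8, 1199/8]
= [138, 45, 150]

(1,1) stack=L1,L2,L4; from [0,0,0]:
+L1 (α=2/7) → [72, 296/7, 48/7]
+L2 (α=5/6) → [1097/6, 3998/21, 3443/42]
+L4 (α=1/2) → [2195/12, 4733/42, 6845/84]
rounded: [183, 113, 81]

query (0,1) [L1,L2,L4] — begin 0,0,0
L1 α=5/8: [685/8, 120, 110]
L2 α=1/3: [471/4, 100, 143]
L4 α=1/2: [1467/8, 83, 107]
→ [183, 83, 107]

(1,1) stack=L1,L2,L4,L5; from [0,0,0]:
after L1 α=2/7: [72, 296/7, 48/7]
after L2 α=5/6: [1097/6, 3998/21, 3443/42]
after L4 α=1/2: [2195/12, 4733/42, 6845/84]
after L5 α=2/5: [2211/20, 9493/70, 20397/140]
rounded: [111, 136, 146]

(0,0) stack=L1,L2,L4,L5,L6; from [0,0,0]:
after L1 α=2/3: [364/3, 164/3, 436/3]
after L2 α=1/4: [269/2, 337/4, 563/4]
after L4 α=1/2: [553/4, 361/8, 1199/8]
after L5 α=1: [250, 122, 11]
after L6 α=1/2: [305/2, 112, 22]
rounded: [152, 112, 22]

query (0,1) [L1,L2,L4,L5,L6] — begin 0,0,0
L1 α=5/8: [685/8, 120, 110]
L2 α=1/3: [471/4, 100, 143]
L4 α=1/2: [1467/8, 83, 107]
L5 α=1/6: [8903/48, 301/3, 713/6]
L6 α=1/6: [47491/288, 1024/9, 3643/36]
rounded: [165, 114, 101]


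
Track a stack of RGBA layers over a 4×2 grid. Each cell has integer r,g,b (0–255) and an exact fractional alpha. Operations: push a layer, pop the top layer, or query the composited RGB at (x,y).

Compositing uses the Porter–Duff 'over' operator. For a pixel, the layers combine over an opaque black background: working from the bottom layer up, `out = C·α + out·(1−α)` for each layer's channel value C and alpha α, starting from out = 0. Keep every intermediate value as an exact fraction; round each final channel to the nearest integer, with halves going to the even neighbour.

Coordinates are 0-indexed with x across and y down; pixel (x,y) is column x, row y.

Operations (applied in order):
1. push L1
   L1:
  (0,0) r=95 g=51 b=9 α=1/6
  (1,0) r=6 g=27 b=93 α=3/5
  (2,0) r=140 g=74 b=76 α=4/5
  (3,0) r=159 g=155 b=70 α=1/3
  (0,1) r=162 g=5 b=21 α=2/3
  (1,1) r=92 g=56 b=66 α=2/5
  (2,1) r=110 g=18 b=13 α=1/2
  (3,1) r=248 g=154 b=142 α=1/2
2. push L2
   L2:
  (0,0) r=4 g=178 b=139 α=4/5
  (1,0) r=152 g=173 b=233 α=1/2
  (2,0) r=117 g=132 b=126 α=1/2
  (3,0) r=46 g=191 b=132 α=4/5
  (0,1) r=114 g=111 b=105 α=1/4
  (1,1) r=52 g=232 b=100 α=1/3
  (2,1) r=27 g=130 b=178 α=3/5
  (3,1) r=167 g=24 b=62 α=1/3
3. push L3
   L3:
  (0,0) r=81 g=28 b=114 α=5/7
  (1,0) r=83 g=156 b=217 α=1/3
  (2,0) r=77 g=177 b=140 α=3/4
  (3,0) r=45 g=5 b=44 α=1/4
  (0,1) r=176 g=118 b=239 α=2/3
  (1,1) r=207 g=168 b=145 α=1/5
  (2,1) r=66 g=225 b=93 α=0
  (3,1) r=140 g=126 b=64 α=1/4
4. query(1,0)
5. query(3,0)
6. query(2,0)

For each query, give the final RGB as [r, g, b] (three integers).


query (1,0) [L1,L2,L3] — begin 0,0,0
+L1 (α=3/5) → [18/5, 81/5, 279/5]
+L2 (α=1/2) → [389/5, 473/5, 722/5]
+L3 (α=1/3) → [1193/15, 1726/15, 843/5]
rounded: [80, 115, 169]

at x=3,y=0 over L1,L2,L3:
L1 α=1/3: [53, 155/3, 70/3]
L2 α=4/5: [237/5, 2447/15, 1654/15]
L3 α=1/4: [234/5, 618/5, 937/10]
rounded: [47, 124, 94]

query (2,0) [L1,L2,L3] — begin 0,0,0
+L1 (α=4/5) → [112, 296/5, 304/5]
+L2 (α=1/2) → [229/2, 478/5, 467/5]
+L3 (α=3/4) → [691/8, 3133/20, 2567/20]
= [86, 157, 128]


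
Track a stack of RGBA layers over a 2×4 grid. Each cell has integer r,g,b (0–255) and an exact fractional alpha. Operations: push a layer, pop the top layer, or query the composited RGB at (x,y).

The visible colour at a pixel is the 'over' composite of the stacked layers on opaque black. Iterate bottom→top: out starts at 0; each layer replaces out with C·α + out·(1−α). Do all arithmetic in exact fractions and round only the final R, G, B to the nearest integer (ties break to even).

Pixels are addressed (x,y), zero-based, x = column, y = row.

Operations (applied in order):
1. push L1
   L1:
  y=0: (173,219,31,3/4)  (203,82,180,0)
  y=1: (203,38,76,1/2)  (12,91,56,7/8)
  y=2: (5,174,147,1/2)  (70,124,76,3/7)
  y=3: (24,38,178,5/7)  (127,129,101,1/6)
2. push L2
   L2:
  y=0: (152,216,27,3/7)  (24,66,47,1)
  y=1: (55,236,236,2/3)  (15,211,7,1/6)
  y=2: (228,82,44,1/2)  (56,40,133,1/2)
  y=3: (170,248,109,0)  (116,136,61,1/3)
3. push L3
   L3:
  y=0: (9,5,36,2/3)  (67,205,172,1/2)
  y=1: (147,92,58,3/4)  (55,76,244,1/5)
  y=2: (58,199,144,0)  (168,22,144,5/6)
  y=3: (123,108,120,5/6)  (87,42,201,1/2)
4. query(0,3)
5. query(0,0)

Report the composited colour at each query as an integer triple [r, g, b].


query (0,3) [L1,L2,L3] — begin 0,0,0
+L1 (α=5/7) → [120/7, 190/7, 890/7]
+L2 (α=0) → [120/7, 190/7, 890/7]
+L3 (α=5/6) → [1475/14, 1985/21, 2545/21]
rounded: [105, 95, 121]

query (0,0) [L1,L2,L3] — begin 0,0,0
after L1 α=3/4: [519/4, 657/4, 93/4]
after L2 α=3/7: [975/7, 1305/7, 174/7]
after L3 α=2/3: [367/7, 1375/21, 226/7]
rounded: [52, 65, 32]


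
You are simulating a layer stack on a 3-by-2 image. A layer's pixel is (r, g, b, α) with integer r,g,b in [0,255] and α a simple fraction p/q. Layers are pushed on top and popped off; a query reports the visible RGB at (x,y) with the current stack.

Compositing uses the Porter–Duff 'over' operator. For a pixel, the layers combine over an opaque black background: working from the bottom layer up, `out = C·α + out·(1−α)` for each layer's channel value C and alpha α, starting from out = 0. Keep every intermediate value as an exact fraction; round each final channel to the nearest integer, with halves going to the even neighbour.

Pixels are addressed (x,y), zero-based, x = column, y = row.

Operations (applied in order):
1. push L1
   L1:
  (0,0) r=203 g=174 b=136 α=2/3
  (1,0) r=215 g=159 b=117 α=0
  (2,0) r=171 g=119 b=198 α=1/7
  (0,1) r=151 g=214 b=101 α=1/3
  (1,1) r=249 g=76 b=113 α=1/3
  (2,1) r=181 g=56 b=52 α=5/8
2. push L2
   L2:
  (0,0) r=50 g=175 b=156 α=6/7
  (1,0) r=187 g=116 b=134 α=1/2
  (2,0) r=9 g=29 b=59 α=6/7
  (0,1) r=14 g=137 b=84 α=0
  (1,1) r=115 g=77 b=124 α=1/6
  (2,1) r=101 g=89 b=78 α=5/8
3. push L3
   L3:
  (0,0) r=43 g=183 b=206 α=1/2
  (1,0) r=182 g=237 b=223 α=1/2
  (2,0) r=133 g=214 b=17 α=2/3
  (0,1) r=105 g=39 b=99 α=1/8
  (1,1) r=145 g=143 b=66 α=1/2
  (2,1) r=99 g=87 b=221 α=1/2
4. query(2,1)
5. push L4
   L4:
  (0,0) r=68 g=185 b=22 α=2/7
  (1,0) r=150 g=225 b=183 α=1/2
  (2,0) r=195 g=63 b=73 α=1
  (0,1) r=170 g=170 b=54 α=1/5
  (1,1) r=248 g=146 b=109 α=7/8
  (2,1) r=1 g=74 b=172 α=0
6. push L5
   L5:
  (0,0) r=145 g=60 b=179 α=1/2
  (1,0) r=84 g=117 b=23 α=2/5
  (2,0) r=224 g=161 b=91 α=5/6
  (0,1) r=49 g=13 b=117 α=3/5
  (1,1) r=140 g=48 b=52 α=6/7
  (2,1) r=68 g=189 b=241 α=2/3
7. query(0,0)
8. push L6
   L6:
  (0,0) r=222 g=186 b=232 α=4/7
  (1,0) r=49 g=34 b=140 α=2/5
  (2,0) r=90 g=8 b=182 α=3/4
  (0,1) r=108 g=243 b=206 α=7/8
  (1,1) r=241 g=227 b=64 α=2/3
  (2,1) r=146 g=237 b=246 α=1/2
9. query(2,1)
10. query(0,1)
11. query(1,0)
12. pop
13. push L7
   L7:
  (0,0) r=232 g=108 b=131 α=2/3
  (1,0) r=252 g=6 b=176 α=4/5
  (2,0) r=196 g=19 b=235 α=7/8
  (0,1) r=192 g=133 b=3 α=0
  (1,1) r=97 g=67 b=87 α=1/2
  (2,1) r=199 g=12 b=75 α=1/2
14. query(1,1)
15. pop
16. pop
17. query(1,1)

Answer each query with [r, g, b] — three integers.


(2,1) stack=L1,L2,L3; from [0,0,0]:
L1 α=5/8: [905/8, 35, 65/2]
L2 α=5/8: [6755/64, 275/4, 975/16]
L3 α=1/2: [13091/128, 623/8, 4511/32]
rounded: [102, 78, 141]

at x=0,y=0 over L1,L2,L3,L4,L5:
after L1 α=2/3: [406/3, 116, 272/3]
after L2 α=6/7: [1306/21, 1166/7, 440/3]
after L3 α=1/2: [2209/42, 2447/14, 529/3]
after L4 α=2/7: [16757/294, 17415/98, 2777/21]
after L5 α=1/2: [59387/588, 23295/196, 3268/21]
= [101, 119, 156]

(2,1) stack=L1,L2,L3,L4,L5,L6; from [0,0,0]:
+L1 (α=5/8) → [905/8, 35, 65/2]
+L2 (α=5/8) → [6755/64, 275/4, 975/16]
+L3 (α=1/2) → [13091/128, 623/8, 4511/32]
+L4 (α=0) → [13091/128, 623/8, 4511/32]
+L5 (α=2/3) → [30499/384, 3647/24, 6645/32]
+L6 (α=1/2) → [86563/768, 9335/48, 14517/64]
→ [113, 194, 227]

at x=0,y=1 over L1,L2,L3,L4,L5,L6:
L1 α=1/3: [151/3, 214/3, 101/3]
L2 α=0: [151/3, 214/3, 101/3]
L3 α=1/8: [343/6, 1615/24, 251/6]
L4 α=1/5: [1196/15, 527/6, 664/15]
L5 α=3/5: [4597/75, 644/15, 6593/75]
L6 α=7/8: [61297/600, 26159/120, 114743/600]
rounded: [102, 218, 191]

(1,0) stack=L1,L2,L3,L4,L5,L6; from [0,0,0]:
after L1 α=0: [0, 0, 0]
after L2 α=1/2: [187/2, 58, 67]
after L3 α=1/2: [551/4, 295/2, 145]
after L4 α=1/2: [1151/8, 745/4, 164]
after L5 α=2/5: [4797/40, 3171/20, 538/5]
after L6 α=2/5: [18311/200, 10873/100, 3014/25]
rounded: [92, 109, 121]

query (1,1) [L1,L2,L3,L4,L5,L7] — begin 0,0,0
after L1 α=1/3: [83, 76/3, 113/3]
after L2 α=1/6: [265/3, 611/18, 937/18]
after L3 α=1/2: [350/3, 3185/36, 2125/36]
after L4 α=7/8: [2779/12, 39977/288, 29593/288]
after L5 α=6/7: [1837/12, 122921/2016, 119449/2016]
after L7 α=1/2: [3001/24, 257993/4032, 294841/4032]
rounded: [125, 64, 73]

query (1,1) [L1,L2,L3,L4] — begin 0,0,0
after L1 α=1/3: [83, 76/3, 113/3]
after L2 α=1/6: [265/3, 611/18, 937/18]
after L3 α=1/2: [350/3, 3185/36, 2125/36]
after L4 α=7/8: [2779/12, 39977/288, 29593/288]
= [232, 139, 103]


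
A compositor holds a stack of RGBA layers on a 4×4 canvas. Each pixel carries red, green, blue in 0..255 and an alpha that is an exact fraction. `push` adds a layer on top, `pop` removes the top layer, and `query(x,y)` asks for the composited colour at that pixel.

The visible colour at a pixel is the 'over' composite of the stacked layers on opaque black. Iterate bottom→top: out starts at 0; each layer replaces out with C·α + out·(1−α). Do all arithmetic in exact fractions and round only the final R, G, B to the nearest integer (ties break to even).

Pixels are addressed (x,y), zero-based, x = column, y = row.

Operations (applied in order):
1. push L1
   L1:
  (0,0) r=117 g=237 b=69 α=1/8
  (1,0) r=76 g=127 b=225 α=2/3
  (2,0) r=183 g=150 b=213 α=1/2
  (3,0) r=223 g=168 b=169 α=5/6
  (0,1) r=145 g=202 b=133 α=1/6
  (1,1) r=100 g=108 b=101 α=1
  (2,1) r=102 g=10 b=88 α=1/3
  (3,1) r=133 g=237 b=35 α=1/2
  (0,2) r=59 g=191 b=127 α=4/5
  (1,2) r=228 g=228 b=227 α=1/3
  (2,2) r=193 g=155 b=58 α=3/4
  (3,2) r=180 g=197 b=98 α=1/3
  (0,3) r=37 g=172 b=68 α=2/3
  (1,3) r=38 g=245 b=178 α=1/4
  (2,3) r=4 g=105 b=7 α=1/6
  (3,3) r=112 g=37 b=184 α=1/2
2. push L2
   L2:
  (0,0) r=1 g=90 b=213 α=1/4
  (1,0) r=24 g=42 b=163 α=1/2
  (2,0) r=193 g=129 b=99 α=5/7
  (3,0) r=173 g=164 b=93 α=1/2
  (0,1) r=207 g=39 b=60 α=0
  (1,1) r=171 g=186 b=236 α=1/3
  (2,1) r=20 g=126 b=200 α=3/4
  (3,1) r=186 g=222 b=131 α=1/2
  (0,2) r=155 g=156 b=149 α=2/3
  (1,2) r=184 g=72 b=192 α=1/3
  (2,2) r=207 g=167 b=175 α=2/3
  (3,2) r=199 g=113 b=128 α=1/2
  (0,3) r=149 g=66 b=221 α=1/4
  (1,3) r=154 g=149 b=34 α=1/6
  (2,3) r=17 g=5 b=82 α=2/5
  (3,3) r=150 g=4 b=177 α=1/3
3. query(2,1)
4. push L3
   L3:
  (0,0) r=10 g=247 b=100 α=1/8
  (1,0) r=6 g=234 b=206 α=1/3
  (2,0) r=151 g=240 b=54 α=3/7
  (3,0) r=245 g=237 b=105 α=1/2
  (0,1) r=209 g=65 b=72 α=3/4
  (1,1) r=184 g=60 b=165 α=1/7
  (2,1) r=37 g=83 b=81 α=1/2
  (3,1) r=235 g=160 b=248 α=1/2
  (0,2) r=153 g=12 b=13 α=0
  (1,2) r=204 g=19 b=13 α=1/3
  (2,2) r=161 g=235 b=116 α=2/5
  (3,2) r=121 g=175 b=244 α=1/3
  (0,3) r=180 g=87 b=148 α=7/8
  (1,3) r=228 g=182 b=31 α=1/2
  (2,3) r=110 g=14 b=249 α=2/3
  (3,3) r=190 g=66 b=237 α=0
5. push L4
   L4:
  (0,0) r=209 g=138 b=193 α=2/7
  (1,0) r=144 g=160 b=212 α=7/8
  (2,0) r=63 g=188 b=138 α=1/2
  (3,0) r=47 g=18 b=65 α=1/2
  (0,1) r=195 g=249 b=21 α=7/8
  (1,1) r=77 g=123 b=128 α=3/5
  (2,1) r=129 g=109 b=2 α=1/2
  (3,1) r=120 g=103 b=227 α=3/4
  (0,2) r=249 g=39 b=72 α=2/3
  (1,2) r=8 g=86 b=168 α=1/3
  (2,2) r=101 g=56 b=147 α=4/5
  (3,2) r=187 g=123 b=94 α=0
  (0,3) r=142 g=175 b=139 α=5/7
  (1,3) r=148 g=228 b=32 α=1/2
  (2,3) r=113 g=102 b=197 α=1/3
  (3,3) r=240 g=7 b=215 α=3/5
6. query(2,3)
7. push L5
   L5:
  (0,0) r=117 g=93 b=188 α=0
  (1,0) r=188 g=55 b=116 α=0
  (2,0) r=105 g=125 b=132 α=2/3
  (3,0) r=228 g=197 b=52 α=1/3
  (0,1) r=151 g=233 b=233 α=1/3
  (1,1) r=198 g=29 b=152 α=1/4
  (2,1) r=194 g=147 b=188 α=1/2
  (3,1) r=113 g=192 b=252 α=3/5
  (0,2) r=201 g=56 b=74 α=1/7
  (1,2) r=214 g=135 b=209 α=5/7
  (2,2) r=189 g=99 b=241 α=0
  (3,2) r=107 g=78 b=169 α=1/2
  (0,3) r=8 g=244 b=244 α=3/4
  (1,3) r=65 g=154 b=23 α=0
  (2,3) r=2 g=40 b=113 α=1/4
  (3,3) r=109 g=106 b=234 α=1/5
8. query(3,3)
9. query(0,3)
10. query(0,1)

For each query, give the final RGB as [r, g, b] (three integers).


query (2,1) [L1,L2] — begin 0,0,0
L1 α=1/3: [34, 10/3, 88/3]
L2 α=3/4: [47/2, 286/3, 472/3]
rounded: [24, 95, 157]

at x=2,y=3 over L1,L2,L3,L4:
after L1 α=1/6: [2/3, 35/2, 7/6]
after L2 α=2/5: [36/5, 25/2, 67/2]
after L3 α=2/3: [1136/15, 27/2, 1063/6]
after L4 α=1/3: [3967/45, 43, 1654/9]
= [88, 43, 184]

(3,3) stack=L1,L2,L3,L4,L5; from [0,0,0]:
after L1 α=1/2: [56, 37/2, 92]
after L2 α=1/3: [262/3, 41/3, 361/3]
after L3 α=0: [262/3, 41/3, 361/3]
after L4 α=3/5: [2684/15, 29/3, 2657/15]
after L5 α=1/5: [12371/75, 434/15, 14138/75]
= [165, 29, 189]

at x=0,y=3 over L1,L2,L3,L4,L5:
+L1 (α=2/3) → [74/3, 344/3, 136/3]
+L2 (α=1/4) → [223/4, 205/2, 357/4]
+L3 (α=7/8) → [5263/32, 1423/16, 4501/32]
+L4 (α=5/7) → [16623/112, 8423/56, 15621/112]
+L5 (α=3/4) → [19311/448, 49415/224, 97605/448]
→ [43, 221, 218]

query (0,1) [L1,L2,L3,L4,L5] — begin 0,0,0
after L1 α=1/6: [145/6, 101/3, 133/6]
after L2 α=0: [145/6, 101/3, 133/6]
after L3 α=3/4: [3907/24, 343/6, 1429/24]
after L4 α=7/8: [36667/192, 10801/48, 4957/192]
after L5 α=1/3: [51163/288, 16393/72, 27325/288]
→ [178, 228, 95]


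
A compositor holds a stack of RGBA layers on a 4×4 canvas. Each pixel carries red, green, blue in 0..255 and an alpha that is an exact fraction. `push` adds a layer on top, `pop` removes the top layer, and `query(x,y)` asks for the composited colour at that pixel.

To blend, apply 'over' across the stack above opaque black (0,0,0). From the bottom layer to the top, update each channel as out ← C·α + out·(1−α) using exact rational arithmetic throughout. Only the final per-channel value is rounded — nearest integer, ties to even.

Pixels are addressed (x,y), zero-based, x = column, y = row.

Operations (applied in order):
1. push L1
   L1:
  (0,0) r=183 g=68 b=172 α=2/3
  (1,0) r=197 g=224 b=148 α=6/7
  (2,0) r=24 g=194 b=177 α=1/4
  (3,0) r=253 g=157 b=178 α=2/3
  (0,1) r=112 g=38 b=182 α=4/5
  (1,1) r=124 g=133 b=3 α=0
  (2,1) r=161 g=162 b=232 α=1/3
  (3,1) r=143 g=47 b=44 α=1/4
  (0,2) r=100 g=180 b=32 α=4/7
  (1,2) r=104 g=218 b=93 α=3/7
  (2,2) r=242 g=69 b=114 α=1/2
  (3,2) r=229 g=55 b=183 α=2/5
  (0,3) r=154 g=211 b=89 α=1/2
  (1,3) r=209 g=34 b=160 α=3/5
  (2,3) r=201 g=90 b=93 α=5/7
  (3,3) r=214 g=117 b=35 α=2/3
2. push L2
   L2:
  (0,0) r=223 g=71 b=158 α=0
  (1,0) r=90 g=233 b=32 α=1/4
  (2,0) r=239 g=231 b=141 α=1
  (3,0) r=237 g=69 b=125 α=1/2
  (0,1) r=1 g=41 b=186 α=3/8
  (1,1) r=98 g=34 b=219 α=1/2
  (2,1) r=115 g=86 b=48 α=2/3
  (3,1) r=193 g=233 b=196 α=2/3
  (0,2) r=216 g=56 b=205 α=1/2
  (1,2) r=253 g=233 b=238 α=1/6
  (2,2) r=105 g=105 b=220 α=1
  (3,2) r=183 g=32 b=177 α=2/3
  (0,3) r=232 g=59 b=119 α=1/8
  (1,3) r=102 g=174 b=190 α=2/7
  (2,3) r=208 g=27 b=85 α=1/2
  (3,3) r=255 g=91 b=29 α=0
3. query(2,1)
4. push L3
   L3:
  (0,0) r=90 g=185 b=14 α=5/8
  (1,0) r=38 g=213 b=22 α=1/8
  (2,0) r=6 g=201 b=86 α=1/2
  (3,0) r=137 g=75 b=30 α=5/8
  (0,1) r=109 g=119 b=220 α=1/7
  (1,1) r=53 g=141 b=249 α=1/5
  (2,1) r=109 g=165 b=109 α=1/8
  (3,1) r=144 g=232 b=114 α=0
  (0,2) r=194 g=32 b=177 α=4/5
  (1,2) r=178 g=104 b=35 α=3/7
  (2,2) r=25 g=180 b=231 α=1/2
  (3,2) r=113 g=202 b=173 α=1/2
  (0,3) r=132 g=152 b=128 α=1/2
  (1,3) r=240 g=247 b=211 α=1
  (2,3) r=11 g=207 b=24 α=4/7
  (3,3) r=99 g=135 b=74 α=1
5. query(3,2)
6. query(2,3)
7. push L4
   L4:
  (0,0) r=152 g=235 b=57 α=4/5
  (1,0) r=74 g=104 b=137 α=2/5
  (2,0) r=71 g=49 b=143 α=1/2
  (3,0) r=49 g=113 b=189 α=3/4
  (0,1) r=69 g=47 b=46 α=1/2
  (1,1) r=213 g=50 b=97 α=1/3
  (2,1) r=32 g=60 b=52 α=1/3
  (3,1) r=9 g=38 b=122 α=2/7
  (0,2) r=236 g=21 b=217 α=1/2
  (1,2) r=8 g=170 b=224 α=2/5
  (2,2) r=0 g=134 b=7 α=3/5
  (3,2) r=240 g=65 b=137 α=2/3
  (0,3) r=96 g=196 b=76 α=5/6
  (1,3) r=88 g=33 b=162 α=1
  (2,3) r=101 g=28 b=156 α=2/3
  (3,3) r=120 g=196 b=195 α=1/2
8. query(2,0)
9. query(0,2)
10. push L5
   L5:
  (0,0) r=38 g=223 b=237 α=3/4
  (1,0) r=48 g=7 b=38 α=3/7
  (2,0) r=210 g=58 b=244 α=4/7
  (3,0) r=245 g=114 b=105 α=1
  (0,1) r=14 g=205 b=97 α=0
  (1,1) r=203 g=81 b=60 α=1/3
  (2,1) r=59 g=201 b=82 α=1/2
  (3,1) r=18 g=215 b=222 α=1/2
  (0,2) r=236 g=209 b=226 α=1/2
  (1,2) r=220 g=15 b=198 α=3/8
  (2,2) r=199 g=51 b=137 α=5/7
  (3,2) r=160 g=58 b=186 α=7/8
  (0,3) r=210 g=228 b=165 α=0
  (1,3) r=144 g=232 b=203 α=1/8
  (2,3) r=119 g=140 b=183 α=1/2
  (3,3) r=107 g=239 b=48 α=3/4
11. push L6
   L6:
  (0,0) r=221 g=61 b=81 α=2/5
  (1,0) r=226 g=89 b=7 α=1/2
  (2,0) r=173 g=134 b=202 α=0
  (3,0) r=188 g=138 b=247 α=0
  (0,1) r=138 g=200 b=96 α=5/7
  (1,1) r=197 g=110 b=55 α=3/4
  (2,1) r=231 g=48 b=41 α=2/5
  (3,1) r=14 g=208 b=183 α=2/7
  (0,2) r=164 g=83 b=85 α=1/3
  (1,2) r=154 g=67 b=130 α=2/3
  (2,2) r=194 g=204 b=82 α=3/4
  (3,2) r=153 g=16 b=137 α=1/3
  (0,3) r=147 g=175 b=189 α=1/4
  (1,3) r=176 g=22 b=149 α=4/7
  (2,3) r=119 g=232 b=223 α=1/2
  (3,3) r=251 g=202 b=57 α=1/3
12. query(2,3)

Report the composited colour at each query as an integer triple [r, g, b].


(2,1) stack=L1,L2; from [0,0,0]:
L1 α=1/3: [161/3, 54, 232/3]
L2 α=2/3: [851/9, 226/3, 520/9]
rounded: [95, 75, 58]

query (3,2) [L1,L2,L3] — begin 0,0,0
L1 α=2/5: [458/5, 22, 366/5]
L2 α=2/3: [2288/15, 86/3, 712/5]
L3 α=1/2: [3983/30, 346/3, 1577/10]
→ [133, 115, 158]

(2,3) stack=L1,L2,L3; from [0,0,0]:
after L1 α=5/7: [1005/7, 450/7, 465/7]
after L2 α=1/2: [2461/14, 639/14, 530/7]
after L3 α=4/7: [7999/98, 13509/98, 2262/49]
rounded: [82, 138, 46]

(2,0) stack=L1,L2,L3,L4; from [0,0,0]:
+L1 (α=1/4) → [6, 97/2, 177/4]
+L2 (α=1) → [239, 231, 141]
+L3 (α=1/2) → [245/2, 216, 227/2]
+L4 (α=1/2) → [387/4, 265/2, 513/4]
→ [97, 132, 128]

query (0,2) [L1,L2,L3,L4] — begin 0,0,0
L1 α=4/7: [400/7, 720/7, 128/7]
L2 α=1/2: [956/7, 556/7, 1563/14]
L3 α=4/5: [6388/35, 1452/35, 2295/14]
L4 α=1/2: [7324/35, 2187/70, 5333/28]
→ [209, 31, 190]

at x=2,y=3 over L1,L2,L3,L4,L5,L6:
after L1 α=5/7: [1005/7, 450/7, 465/7]
after L2 α=1/2: [2461/14, 639/14, 530/7]
after L3 α=4/7: [7999/98, 13509/98, 2262/49]
after L4 α=2/3: [9265/98, 18997/294, 5850/49]
after L5 α=1/2: [20927/196, 60157/588, 14817/98]
after L6 α=1/2: [44251/392, 196573/1176, 36671/196]
rounded: [113, 167, 187]


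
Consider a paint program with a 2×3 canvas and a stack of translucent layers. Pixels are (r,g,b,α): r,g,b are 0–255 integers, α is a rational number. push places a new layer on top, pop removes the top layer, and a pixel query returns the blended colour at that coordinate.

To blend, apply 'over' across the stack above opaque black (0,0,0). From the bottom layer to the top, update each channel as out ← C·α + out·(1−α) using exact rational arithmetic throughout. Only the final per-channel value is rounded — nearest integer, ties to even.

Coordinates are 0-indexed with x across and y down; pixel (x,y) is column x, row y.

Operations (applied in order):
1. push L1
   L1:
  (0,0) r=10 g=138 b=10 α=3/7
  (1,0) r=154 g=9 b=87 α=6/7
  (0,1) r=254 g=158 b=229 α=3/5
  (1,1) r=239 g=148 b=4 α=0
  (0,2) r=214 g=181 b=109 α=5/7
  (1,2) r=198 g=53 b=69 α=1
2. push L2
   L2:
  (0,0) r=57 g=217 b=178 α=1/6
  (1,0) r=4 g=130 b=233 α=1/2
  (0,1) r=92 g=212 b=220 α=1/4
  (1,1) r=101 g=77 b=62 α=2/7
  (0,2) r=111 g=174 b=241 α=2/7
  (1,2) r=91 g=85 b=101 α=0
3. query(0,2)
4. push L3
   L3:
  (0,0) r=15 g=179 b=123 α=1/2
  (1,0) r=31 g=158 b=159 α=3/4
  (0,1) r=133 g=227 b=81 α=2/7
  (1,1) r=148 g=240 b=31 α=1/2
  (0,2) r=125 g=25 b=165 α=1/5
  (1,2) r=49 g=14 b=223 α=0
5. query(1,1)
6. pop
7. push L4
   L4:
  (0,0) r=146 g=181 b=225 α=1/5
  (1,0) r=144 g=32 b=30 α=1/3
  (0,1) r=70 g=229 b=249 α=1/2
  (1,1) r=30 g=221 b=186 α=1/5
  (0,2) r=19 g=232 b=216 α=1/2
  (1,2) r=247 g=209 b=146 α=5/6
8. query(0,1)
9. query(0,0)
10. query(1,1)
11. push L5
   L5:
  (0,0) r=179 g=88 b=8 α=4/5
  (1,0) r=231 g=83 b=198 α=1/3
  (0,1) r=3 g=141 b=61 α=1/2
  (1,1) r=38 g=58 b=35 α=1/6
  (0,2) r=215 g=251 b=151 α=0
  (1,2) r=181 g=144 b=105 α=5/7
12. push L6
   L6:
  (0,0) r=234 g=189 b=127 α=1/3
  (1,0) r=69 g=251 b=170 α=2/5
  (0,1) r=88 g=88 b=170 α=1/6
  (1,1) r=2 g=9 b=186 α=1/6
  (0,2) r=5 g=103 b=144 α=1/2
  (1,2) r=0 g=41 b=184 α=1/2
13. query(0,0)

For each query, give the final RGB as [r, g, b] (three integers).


(0,2) stack=L1,L2; from [0,0,0]:
L1 α=5/7: [1070/7, 905/7, 545/7]
L2 α=2/7: [6904/49, 6961/49, 6099/49]
= [141, 142, 124]

query (1,1) [L1,L2,L3] — begin 0,0,0
after L1 α=0: [0, 0, 0]
after L2 α=2/7: [202/7, 22, 124/7]
after L3 α=1/2: [619/7, 131, 341/14]
rounded: [88, 131, 24]

query (0,1) [L1,L2,L4] — begin 0,0,0
after L1 α=3/5: [762/5, 474/5, 687/5]
after L2 α=1/4: [1373/10, 1241/10, 3161/20]
after L4 α=1/2: [2073/20, 3531/20, 8141/40]
rounded: [104, 177, 204]

(0,0) stack=L1,L2,L4; from [0,0,0]:
+L1 (α=3/7) → [30/7, 414/7, 30/7]
+L2 (α=1/6) → [183/14, 3589/42, 698/21]
+L4 (α=1/5) → [1388/35, 10979/105, 7517/105]
→ [40, 105, 72]

(1,1) stack=L1,L2,L4; from [0,0,0]:
L1 α=0: [0, 0, 0]
L2 α=2/7: [202/7, 22, 124/7]
L4 α=1/5: [1018/35, 309/5, 1798/35]
= [29, 62, 51]

at x=0,y=0 over L1,L2,L4,L5,L6:
+L1 (α=3/7) → [30/7, 414/7, 30/7]
+L2 (α=1/6) → [183/14, 3589/42, 698/21]
+L4 (α=1/5) → [1388/35, 10979/105, 7517/105]
+L5 (α=4/5) → [26448/175, 47939/525, 10877/525]
+L6 (α=1/3) → [31282/175, 195103/1575, 88429/1575]
→ [179, 124, 56]


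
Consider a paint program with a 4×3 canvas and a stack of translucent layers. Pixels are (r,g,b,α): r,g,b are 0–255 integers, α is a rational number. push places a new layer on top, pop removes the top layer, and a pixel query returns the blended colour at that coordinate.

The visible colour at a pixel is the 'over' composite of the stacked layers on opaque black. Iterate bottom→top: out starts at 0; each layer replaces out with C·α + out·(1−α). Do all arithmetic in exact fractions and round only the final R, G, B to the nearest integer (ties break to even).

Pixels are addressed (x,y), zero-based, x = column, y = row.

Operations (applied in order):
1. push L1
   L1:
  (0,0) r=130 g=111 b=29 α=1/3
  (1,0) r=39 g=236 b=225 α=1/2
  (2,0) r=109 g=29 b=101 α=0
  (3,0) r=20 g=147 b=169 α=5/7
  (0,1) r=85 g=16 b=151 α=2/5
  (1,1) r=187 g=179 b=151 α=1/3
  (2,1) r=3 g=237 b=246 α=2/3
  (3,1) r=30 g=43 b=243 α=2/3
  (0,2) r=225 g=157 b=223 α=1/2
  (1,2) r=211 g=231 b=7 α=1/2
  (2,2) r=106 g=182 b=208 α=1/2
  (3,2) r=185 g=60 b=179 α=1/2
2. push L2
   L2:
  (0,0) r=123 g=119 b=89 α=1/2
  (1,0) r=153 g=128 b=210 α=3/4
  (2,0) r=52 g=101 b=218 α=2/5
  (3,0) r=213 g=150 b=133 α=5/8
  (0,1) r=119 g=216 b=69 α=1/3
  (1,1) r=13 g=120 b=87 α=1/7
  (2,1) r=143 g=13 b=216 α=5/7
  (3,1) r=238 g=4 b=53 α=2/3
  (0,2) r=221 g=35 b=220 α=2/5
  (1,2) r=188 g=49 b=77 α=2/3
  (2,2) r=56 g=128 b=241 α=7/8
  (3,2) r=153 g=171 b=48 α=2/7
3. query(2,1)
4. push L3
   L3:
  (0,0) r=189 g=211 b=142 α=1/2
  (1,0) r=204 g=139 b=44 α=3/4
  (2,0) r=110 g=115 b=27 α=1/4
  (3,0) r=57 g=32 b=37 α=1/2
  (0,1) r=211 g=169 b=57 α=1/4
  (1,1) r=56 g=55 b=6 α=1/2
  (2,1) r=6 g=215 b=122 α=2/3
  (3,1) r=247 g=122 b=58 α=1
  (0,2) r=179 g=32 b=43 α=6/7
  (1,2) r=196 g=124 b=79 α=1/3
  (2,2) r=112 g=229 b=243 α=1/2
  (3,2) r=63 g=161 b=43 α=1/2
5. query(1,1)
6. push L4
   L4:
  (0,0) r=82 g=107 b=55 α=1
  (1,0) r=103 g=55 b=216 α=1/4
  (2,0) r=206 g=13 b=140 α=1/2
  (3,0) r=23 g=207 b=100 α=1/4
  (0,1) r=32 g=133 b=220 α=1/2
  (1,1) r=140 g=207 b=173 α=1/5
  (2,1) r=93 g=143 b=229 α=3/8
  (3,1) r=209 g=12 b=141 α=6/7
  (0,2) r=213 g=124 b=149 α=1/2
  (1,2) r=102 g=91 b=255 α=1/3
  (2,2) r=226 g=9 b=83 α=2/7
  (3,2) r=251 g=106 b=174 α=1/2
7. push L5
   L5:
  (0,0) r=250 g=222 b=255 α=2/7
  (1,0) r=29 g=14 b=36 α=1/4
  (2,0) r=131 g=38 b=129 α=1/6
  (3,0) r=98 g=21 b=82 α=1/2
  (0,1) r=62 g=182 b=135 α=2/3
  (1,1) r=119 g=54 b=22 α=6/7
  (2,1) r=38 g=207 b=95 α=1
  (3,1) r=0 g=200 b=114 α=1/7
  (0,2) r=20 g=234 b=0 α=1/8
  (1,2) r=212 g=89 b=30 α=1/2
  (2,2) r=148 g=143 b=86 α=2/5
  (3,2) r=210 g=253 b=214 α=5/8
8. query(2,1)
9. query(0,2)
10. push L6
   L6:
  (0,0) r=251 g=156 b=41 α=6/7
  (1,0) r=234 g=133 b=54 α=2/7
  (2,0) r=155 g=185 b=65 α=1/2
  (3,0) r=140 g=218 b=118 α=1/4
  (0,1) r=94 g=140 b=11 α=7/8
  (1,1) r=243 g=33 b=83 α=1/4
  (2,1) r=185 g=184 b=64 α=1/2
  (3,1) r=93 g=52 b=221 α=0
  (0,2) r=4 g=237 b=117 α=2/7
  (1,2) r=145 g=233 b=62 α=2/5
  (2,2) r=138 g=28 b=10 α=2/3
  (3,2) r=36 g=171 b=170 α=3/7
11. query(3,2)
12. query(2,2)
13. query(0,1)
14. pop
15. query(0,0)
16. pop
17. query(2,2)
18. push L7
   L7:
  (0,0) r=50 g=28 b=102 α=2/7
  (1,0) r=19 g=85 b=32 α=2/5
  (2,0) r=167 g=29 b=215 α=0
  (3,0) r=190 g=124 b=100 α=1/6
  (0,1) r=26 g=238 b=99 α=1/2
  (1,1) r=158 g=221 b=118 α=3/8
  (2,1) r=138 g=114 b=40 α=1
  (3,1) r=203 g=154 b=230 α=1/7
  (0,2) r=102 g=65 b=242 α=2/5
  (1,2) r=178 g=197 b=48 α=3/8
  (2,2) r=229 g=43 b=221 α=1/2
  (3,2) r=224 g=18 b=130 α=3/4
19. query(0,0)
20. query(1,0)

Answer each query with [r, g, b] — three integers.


query (2,1) [L1,L2] — begin 0,0,0
L1 α=2/3: [2, 158, 164]
L2 α=5/7: [719/7, 381/7, 1408/7]
→ [103, 54, 201]

(1,1) stack=L1,L2,L3; from [0,0,0]:
after L1 α=1/3: [187/3, 179/3, 151/3]
after L2 α=1/7: [387/7, 478/7, 389/7]
after L3 α=1/2: [779/14, 863/14, 431/14]
rounded: [56, 62, 31]

at x=2,y=1 over L1,L2,L3,L4,L5:
L1 α=2/3: [2, 158, 164]
L2 α=5/7: [719/7, 381/7, 1408/7]
L3 α=2/3: [803/21, 3391/21, 3116/21]
L4 α=3/8: [4937/84, 6491/42, 30007/168]
L5 α=1: [38, 207, 95]
→ [38, 207, 95]

at x=0,y=2 over L1,L2,L3,L4,L5:
L1 α=1/2: [225/2, 157/2, 223/2]
L2 α=2/5: [1559/10, 611/10, 1549/10]
L3 α=6/7: [1757/10, 2531/70, 4129/70]
L4 α=1/2: [3887/20, 11211/140, 14559/140]
L5 α=1/8: [27609/160, 15891/160, 14559/160]
→ [173, 99, 91]

query (3,2) [L1,L2,L3,L4,L5,L6] — begin 0,0,0
L1 α=1/2: [185/2, 30, 179/2]
L2 α=2/7: [1537/14, 492/7, 1087/14]
L3 α=1/2: [2419/28, 1619/14, 1689/28]
L4 α=1/2: [9447/56, 3103/28, 6561/56]
L5 α=5/8: [87141/448, 44729/224, 79603/448]
L6 α=3/7: [99237/784, 73457/392, 136723/784]
→ [127, 187, 174]

at x=2,y=2 over L1,L2,L3,L4,L5,L6:
+L1 (α=1/2) → [53, 91, 104]
+L2 (α=7/8) → [445/8, 987/8, 1791/8]
+L3 (α=1/2) → [1341/16, 2819/16, 3735/16]
+L4 (α=2/7) → [1991/16, 14383/112, 21331/112]
+L5 (α=2/5) → [10709/80, 75181/560, 83257/560]
+L6 (α=2/3) → [32789/240, 106541/1680, 94457/1680]
= [137, 63, 56]

(0,1) stack=L1,L2,L3,L4,L5,L6; from [0,0,0]:
after L1 α=2/5: [34, 32/5, 302/5]
after L2 α=1/3: [187/3, 1144/15, 949/15]
after L3 α=1/4: [199/2, 1989/20, 617/10]
after L4 α=1/2: [263/4, 4649/40, 2817/20]
after L5 α=2/3: [253/4, 6403/40, 2739/20]
after L6 α=7/8: [2885/32, 45603/320, 4279/160]
→ [90, 143, 27]

query (0,0) [L1,L2,L3,L4,L5] — begin 0,0,0
+L1 (α=1/3) → [130/3, 37, 29/3]
+L2 (α=1/2) → [499/6, 78, 148/3]
+L3 (α=1/2) → [1633/12, 289/2, 287/3]
+L4 (α=1) → [82, 107, 55]
+L5 (α=2/7) → [130, 979/7, 785/7]
→ [130, 140, 112]

query (2,2) [L1,L2,L3,L4] — begin 0,0,0
+L1 (α=1/2) → [53, 91, 104]
+L2 (α=7/8) → [445/8, 987/8, 1791/8]
+L3 (α=1/2) → [1341/16, 2819/16, 3735/16]
+L4 (α=2/7) → [1991/16, 14383/112, 21331/112]
→ [124, 128, 190]

at x=0,y=0 over L1,L2,L3,L4,L7:
+L1 (α=1/3) → [130/3, 37, 29/3]
+L2 (α=1/2) → [499/6, 78, 148/3]
+L3 (α=1/2) → [1633/12, 289/2, 287/3]
+L4 (α=1) → [82, 107, 55]
+L7 (α=2/7) → [510/7, 591/7, 479/7]
→ [73, 84, 68]

at x=1,y=0 over L1,L2,L3,L4,L7:
+L1 (α=1/2) → [39/2, 118, 225/2]
+L2 (α=3/4) → [957/8, 251/2, 1485/8]
+L3 (α=3/4) → [5853/32, 1085/8, 2541/32]
+L4 (α=1/4) → [20855/128, 3695/32, 14535/128]
+L7 (α=2/5) → [67429/640, 3305/32, 51797/640]
→ [105, 103, 81]


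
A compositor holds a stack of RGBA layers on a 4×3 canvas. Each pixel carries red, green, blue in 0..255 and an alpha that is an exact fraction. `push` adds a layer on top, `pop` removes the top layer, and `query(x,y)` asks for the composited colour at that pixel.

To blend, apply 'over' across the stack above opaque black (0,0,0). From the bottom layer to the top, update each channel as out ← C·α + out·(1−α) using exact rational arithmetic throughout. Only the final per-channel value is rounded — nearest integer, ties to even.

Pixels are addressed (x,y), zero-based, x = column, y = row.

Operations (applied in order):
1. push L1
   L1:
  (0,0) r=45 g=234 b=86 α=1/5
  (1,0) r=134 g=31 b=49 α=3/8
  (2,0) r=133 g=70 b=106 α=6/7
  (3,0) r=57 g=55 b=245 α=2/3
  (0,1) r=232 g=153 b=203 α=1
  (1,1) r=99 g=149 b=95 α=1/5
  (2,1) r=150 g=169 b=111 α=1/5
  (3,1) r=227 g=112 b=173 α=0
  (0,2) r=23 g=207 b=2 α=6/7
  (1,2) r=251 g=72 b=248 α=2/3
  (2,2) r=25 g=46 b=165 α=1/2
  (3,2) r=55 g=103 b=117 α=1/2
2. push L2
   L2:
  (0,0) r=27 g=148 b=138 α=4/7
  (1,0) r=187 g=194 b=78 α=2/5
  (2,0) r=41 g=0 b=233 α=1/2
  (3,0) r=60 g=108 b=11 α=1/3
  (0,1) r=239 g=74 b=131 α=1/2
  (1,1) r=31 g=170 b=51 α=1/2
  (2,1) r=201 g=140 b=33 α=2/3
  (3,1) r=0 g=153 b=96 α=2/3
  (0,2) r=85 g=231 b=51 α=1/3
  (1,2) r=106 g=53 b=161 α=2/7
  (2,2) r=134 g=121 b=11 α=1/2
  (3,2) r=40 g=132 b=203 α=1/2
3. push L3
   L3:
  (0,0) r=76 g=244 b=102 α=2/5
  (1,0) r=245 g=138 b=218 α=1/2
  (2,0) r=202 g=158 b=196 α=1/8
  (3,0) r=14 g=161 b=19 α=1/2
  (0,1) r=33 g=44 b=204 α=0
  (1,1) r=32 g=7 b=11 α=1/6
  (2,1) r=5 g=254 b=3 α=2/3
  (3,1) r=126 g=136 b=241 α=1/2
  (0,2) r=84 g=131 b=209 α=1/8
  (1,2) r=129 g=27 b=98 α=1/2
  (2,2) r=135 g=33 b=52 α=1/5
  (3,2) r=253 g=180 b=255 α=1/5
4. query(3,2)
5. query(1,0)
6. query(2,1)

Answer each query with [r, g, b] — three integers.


query (3,2) [L1,L2,L3] — begin 0,0,0
after L1 α=1/2: [55/2, 103/2, 117/2]
after L2 α=1/2: [135/4, 367/4, 523/4]
after L3 α=1/5: [388/5, 547/5, 778/5]
= [78, 109, 156]

query (1,0) [L1,L2,L3] — begin 0,0,0
L1 α=3/8: [201/4, 93/8, 147/8]
L2 α=2/5: [2099/20, 3383/40, 1689/40]
L3 α=1/2: [6999/40, 8903/80, 10409/80]
= [175, 111, 130]

at x=2,y=1 over L1,L2,L3:
after L1 α=1/5: [30, 169/5, 111/5]
after L2 α=2/3: [144, 523/5, 147/5]
after L3 α=2/3: [154/3, 1021/5, 59/5]
rounded: [51, 204, 12]


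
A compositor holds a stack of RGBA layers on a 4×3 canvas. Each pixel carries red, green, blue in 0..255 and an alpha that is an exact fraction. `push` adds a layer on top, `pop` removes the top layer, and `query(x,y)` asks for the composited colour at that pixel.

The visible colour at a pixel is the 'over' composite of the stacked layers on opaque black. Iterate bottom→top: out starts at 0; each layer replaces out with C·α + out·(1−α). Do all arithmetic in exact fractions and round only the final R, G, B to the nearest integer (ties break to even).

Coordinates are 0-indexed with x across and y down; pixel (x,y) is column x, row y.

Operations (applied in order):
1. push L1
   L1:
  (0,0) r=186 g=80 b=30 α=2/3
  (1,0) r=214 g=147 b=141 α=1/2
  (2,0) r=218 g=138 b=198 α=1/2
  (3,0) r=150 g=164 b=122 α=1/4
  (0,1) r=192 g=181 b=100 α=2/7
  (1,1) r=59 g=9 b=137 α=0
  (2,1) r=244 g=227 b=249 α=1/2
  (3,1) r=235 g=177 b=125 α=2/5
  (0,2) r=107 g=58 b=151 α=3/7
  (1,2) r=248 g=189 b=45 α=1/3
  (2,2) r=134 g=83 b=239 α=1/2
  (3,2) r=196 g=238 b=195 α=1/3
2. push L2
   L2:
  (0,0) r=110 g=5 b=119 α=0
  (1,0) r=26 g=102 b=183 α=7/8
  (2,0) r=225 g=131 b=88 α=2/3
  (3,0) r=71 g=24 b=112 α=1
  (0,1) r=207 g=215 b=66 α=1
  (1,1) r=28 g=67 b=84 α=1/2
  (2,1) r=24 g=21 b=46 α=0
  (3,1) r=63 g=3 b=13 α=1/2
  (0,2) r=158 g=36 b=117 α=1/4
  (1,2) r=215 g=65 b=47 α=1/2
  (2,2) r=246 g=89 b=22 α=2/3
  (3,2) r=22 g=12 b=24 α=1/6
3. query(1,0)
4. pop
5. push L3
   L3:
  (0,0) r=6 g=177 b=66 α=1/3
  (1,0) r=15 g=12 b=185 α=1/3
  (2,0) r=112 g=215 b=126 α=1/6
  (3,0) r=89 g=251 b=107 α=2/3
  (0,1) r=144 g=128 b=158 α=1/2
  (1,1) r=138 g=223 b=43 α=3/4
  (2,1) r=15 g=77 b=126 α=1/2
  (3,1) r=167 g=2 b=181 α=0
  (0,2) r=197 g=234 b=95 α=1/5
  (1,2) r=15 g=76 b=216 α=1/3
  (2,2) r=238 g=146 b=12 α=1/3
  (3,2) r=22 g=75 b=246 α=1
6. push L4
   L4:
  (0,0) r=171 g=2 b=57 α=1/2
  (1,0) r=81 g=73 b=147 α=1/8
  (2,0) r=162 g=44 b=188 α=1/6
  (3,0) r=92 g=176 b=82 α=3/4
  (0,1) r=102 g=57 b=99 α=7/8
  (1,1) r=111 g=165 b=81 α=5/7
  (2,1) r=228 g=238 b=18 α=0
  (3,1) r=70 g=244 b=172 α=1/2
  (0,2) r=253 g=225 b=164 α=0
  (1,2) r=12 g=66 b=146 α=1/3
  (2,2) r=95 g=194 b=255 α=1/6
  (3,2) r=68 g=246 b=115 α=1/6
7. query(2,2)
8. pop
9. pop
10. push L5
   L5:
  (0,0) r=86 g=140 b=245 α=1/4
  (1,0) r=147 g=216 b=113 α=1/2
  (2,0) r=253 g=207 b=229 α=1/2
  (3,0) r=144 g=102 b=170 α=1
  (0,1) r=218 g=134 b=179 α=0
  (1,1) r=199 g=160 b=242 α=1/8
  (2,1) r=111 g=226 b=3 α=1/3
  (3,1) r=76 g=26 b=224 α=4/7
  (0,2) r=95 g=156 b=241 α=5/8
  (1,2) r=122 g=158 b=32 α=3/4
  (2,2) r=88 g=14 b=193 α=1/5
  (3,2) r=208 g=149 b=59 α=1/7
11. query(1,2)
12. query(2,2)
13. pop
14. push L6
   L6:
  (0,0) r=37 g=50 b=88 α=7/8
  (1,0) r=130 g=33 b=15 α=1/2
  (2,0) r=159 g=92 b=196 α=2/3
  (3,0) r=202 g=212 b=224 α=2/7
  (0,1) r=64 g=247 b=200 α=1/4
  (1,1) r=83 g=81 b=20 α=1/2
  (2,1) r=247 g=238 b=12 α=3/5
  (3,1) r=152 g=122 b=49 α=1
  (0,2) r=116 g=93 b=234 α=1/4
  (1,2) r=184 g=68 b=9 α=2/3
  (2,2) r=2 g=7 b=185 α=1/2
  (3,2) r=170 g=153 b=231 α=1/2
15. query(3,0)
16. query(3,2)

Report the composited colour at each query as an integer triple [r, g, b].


query (1,0) [L1,L2] — begin 0,0,0
after L1 α=1/2: [107, 147/2, 141/2]
after L2 α=7/8: [289/8, 1575/16, 2703/16]
rounded: [36, 98, 169]

(2,2) stack=L1,L3,L4; from [0,0,0]:
+L1 (α=1/2) → [67, 83/2, 239/2]
+L3 (α=1/3) → [124, 229/3, 251/3]
+L4 (α=1/6) → [715/6, 1727/18, 1010/9]
→ [119, 96, 112]

query (1,2) [L1,L5] — begin 0,0,0
+L1 (α=1/3) → [248/3, 63, 15]
+L5 (α=3/4) → [673/6, 537/4, 111/4]
rounded: [112, 134, 28]

at x=2,y=2 over L1,L5:
after L1 α=1/2: [67, 83/2, 239/2]
after L5 α=1/5: [356/5, 36, 671/5]
= [71, 36, 134]

query (3,0) [L1,L6] — begin 0,0,0
L1 α=1/4: [75/2, 41, 61/2]
L6 α=2/7: [169/2, 629/7, 1201/14]
= [84, 90, 86]

query (3,2) [L1,L6] — begin 0,0,0
after L1 α=1/3: [196/3, 238/3, 65]
after L6 α=1/2: [353/3, 697/6, 148]
rounded: [118, 116, 148]


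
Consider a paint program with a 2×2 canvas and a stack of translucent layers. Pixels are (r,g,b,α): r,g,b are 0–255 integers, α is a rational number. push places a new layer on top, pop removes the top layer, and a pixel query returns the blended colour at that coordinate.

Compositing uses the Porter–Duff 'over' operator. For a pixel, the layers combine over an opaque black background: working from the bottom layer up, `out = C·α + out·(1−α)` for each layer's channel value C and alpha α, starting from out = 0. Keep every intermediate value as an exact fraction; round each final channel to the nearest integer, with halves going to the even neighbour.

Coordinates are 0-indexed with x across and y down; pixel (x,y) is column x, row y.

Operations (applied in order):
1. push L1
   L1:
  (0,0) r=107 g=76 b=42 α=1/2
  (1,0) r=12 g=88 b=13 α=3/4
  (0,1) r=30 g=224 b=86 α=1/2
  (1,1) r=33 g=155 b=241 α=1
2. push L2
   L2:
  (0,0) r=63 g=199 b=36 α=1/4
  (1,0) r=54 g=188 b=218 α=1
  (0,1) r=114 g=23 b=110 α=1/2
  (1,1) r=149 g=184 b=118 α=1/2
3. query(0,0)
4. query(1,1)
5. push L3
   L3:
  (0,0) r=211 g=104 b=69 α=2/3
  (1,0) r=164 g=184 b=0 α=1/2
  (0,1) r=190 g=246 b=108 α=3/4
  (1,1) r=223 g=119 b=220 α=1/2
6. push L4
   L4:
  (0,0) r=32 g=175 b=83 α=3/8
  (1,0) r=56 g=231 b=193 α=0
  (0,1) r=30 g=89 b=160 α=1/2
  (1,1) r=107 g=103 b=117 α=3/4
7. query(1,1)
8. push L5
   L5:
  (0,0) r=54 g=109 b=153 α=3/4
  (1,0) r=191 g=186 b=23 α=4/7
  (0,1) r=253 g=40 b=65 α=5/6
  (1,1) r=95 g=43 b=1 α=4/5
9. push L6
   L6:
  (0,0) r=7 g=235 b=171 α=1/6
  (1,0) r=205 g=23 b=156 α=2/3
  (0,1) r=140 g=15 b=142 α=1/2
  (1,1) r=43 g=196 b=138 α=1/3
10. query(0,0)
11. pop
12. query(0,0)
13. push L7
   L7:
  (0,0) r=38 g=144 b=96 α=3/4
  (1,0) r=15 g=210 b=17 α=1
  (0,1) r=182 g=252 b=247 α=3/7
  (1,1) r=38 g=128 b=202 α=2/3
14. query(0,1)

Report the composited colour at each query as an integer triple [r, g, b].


(0,0) stack=L1,L2; from [0,0,0]:
after L1 α=1/2: [107/2, 38, 21]
after L2 α=1/4: [447/8, 313/4, 99/4]
→ [56, 78, 25]

at x=1,y=1 over L1,L2:
+L1 (α=1) → [33, 155, 241]
+L2 (α=1/2) → [91, 339/2, 359/2]
= [91, 170, 180]

query (1,1) [L1,L2,L3,L4] — begin 0,0,0
+L1 (α=1) → [33, 155, 241]
+L2 (α=1/2) → [91, 339/2, 359/2]
+L3 (α=1/2) → [157, 577/4, 799/4]
+L4 (α=3/4) → [239/2, 1813/16, 2203/16]
→ [120, 113, 138]

at x=0,y=0 over L1,L2,L3,L4,L5,L6:
+L1 (α=1/2) → [107/2, 38, 21]
+L2 (α=1/4) → [447/8, 313/4, 99/4]
+L3 (α=2/3) → [3823/24, 1145/12, 217/4]
+L4 (α=3/8) → [21419/192, 12025/96, 2081/32]
+L5 (α=3/4) → [52523/768, 43417/384, 16769/128]
+L6 (α=1/6) → [267991/4608, 307325/2304, 105733/768]
= [58, 133, 138]

at x=0,y=0 over L1,L2,L3,L4,L5:
after L1 α=1/2: [107/2, 38, 21]
after L2 α=1/4: [447/8, 313/4, 99/4]
after L3 α=2/3: [3823/24, 1145/12, 217/4]
after L4 α=3/8: [21419/192, 12025/96, 2081/32]
after L5 α=3/4: [52523/768, 43417/384, 16769/128]
= [68, 113, 131]

query (0,1) [L1,L2,L3,L4,L5,L7] — begin 0,0,0
+L1 (α=1/2) → [15, 112, 43]
+L2 (α=1/2) → [129/2, 135/2, 153/2]
+L3 (α=3/4) → [1269/8, 1611/8, 801/8]
+L4 (α=1/2) → [1509/16, 2323/16, 2081/16]
+L5 (α=5/6) → [21749/96, 1841/32, 2427/32]
+L7 (α=3/7) → [4979/24, 1127/8, 8355/56]
= [207, 141, 149]


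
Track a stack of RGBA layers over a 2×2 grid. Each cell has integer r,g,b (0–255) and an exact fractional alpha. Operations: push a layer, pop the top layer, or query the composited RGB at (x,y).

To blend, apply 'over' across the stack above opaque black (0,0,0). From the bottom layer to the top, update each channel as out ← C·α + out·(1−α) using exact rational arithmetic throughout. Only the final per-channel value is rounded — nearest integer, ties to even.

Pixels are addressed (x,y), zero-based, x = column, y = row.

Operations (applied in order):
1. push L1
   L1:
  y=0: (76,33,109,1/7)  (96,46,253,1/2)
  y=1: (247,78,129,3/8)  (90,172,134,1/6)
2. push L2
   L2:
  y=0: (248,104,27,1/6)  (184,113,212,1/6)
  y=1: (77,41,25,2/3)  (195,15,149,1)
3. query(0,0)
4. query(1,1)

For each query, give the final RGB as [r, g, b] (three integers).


query (0,0) [L1,L2] — begin 0,0,0
L1 α=1/7: [76/7, 33/7, 109/7]
L2 α=1/6: [1058/21, 893/42, 367/21]
= [50, 21, 17]

query (1,1) [L1,L2] — begin 0,0,0
+L1 (α=1/6) → [15, 86/3, 67/3]
+L2 (α=1) → [195, 15, 149]
= [195, 15, 149]
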